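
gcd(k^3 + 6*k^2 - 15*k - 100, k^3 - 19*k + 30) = k + 5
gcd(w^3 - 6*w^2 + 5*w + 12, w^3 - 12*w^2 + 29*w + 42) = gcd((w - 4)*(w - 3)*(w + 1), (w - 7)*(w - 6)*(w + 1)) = w + 1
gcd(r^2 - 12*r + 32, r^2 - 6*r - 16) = r - 8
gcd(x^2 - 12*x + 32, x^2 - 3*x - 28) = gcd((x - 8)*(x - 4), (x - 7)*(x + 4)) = 1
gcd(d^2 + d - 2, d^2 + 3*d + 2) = d + 2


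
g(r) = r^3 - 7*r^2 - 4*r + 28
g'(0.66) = -11.93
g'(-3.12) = 68.88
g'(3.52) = -16.11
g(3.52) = -29.20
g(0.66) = 22.60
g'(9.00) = 113.00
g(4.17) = -37.89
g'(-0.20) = -1.08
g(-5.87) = -391.98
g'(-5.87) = 181.55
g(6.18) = -28.04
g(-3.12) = -58.03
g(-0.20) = 28.51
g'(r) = 3*r^2 - 14*r - 4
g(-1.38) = 17.56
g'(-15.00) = 881.00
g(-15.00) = -4862.00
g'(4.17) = -10.21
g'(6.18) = 24.06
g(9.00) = 154.00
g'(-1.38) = 21.03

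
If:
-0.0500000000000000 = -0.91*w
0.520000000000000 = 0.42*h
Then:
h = 1.24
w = 0.05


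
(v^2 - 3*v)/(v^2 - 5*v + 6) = v/(v - 2)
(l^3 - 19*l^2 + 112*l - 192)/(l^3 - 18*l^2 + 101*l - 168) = (l - 8)/(l - 7)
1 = 1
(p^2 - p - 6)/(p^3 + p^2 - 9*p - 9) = (p + 2)/(p^2 + 4*p + 3)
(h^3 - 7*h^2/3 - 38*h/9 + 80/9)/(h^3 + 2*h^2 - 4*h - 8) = (9*h^2 - 39*h + 40)/(9*(h^2 - 4))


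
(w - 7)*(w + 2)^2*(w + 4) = w^4 + w^3 - 36*w^2 - 124*w - 112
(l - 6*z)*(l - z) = l^2 - 7*l*z + 6*z^2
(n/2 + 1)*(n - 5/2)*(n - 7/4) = n^3/2 - 9*n^2/8 - 33*n/16 + 35/8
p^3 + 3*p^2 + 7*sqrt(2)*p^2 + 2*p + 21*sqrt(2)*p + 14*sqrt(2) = (p + 1)*(p + 2)*(p + 7*sqrt(2))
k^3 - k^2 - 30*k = k*(k - 6)*(k + 5)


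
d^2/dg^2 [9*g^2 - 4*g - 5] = 18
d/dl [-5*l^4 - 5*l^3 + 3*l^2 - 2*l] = -20*l^3 - 15*l^2 + 6*l - 2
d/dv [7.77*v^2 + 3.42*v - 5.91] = 15.54*v + 3.42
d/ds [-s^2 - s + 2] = -2*s - 1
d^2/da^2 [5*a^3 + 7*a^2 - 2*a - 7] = 30*a + 14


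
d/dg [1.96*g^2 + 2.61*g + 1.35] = 3.92*g + 2.61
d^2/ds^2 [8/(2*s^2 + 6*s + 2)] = 8*(-s^2 - 3*s + (2*s + 3)^2 - 1)/(s^2 + 3*s + 1)^3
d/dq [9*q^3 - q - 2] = 27*q^2 - 1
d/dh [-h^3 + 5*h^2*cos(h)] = h*(-5*h*sin(h) - 3*h + 10*cos(h))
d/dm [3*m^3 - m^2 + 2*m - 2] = 9*m^2 - 2*m + 2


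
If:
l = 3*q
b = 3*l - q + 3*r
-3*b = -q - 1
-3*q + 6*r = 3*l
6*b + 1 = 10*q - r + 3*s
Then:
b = 14/41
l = 3/41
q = 1/41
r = 2/41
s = 39/41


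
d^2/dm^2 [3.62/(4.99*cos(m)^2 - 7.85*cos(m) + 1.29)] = (-360.553448*(1 - cos(m)^2)^2 + 425.40249*cos(m)^3 - 310.140966*cos(m)^2 - 887.46291*cos(m) + 760.095744)/(4.99*cos(m)^2 - 7.85*cos(m) + 1.29)^3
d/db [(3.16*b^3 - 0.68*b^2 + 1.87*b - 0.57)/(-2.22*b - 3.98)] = (-14.0304*b^3 - 36.2208*b^2 + 5.4128*b - 8.708)/(4.9284*b^2 + 17.6712*b + 15.8404)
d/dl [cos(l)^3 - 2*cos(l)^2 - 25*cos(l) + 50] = (-3*cos(l)^2 + 4*cos(l) + 25)*sin(l)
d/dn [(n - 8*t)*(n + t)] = 2*n - 7*t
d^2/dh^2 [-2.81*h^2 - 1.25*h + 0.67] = -5.62000000000000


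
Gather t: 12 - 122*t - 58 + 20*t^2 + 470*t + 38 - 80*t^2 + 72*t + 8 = -60*t^2 + 420*t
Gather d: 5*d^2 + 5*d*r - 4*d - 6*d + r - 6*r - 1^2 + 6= 5*d^2 + d*(5*r - 10) - 5*r + 5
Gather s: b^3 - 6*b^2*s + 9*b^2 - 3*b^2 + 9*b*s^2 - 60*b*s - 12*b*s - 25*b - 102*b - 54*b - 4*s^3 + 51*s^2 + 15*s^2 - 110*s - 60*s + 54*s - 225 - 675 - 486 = b^3 + 6*b^2 - 181*b - 4*s^3 + s^2*(9*b + 66) + s*(-6*b^2 - 72*b - 116) - 1386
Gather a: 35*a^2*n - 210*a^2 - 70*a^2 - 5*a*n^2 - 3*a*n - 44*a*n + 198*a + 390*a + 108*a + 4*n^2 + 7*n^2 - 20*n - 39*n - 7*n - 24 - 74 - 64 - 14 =a^2*(35*n - 280) + a*(-5*n^2 - 47*n + 696) + 11*n^2 - 66*n - 176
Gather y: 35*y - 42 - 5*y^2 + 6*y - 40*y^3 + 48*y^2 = -40*y^3 + 43*y^2 + 41*y - 42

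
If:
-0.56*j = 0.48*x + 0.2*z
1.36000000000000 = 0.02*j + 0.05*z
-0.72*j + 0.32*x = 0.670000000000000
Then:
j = -4.13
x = -7.20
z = 28.85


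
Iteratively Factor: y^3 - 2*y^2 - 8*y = (y)*(y^2 - 2*y - 8) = y*(y - 4)*(y + 2)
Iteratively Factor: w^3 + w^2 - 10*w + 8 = (w - 1)*(w^2 + 2*w - 8) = (w - 1)*(w + 4)*(w - 2)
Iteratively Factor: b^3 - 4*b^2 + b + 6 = (b - 3)*(b^2 - b - 2) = (b - 3)*(b + 1)*(b - 2)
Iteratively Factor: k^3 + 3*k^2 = (k)*(k^2 + 3*k) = k^2*(k + 3)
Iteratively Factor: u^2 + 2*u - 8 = (u + 4)*(u - 2)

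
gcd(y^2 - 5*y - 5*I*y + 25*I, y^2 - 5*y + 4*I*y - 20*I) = y - 5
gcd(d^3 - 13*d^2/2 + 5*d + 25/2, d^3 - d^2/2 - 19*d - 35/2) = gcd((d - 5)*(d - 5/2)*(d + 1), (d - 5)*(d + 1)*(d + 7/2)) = d^2 - 4*d - 5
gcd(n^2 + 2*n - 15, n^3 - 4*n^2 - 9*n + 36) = n - 3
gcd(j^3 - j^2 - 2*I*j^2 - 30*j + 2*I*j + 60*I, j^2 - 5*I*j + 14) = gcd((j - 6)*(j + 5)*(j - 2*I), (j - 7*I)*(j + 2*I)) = 1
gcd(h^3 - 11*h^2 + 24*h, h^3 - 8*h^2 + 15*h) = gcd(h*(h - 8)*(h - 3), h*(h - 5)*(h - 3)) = h^2 - 3*h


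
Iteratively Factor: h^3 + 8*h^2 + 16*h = (h)*(h^2 + 8*h + 16) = h*(h + 4)*(h + 4)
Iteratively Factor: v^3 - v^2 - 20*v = (v + 4)*(v^2 - 5*v) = v*(v + 4)*(v - 5)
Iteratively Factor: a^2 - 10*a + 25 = (a - 5)*(a - 5)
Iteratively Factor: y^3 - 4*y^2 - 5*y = (y)*(y^2 - 4*y - 5) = y*(y - 5)*(y + 1)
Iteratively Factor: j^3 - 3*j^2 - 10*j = (j - 5)*(j^2 + 2*j) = j*(j - 5)*(j + 2)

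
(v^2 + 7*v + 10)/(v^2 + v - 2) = (v + 5)/(v - 1)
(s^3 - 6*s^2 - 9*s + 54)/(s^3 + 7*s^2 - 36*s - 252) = (s^2 - 9)/(s^2 + 13*s + 42)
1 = 1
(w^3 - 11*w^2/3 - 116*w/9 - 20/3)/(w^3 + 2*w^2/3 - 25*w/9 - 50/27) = 3*(w - 6)/(3*w - 5)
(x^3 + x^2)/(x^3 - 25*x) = x*(x + 1)/(x^2 - 25)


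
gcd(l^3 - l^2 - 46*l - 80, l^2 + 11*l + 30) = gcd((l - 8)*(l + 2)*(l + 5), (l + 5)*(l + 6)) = l + 5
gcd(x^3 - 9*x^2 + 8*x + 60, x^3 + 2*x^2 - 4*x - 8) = x + 2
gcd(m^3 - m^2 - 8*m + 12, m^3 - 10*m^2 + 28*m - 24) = m^2 - 4*m + 4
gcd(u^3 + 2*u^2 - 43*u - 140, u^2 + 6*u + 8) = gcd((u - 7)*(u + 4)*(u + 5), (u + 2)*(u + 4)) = u + 4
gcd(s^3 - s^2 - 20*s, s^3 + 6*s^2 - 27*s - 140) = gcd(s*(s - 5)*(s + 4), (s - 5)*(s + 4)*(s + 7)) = s^2 - s - 20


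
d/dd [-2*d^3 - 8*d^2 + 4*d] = -6*d^2 - 16*d + 4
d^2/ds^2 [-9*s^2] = -18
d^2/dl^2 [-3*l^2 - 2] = -6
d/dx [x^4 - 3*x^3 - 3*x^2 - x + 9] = 4*x^3 - 9*x^2 - 6*x - 1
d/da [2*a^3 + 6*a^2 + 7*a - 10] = 6*a^2 + 12*a + 7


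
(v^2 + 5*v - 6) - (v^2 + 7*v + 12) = -2*v - 18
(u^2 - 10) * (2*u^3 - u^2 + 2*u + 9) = 2*u^5 - u^4 - 18*u^3 + 19*u^2 - 20*u - 90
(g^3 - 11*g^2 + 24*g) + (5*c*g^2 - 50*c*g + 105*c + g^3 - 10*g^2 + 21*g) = 5*c*g^2 - 50*c*g + 105*c + 2*g^3 - 21*g^2 + 45*g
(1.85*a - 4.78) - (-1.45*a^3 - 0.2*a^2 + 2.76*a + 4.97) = 1.45*a^3 + 0.2*a^2 - 0.91*a - 9.75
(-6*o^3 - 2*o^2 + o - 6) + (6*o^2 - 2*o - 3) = -6*o^3 + 4*o^2 - o - 9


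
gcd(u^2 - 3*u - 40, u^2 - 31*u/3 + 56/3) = u - 8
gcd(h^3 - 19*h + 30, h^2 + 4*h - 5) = h + 5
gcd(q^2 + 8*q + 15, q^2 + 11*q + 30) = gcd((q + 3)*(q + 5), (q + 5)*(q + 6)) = q + 5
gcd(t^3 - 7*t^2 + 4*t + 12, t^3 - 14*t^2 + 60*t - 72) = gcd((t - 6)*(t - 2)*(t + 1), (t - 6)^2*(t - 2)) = t^2 - 8*t + 12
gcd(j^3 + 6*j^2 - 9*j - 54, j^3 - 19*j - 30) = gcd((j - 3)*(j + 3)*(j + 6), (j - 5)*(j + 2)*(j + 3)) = j + 3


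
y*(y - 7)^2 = y^3 - 14*y^2 + 49*y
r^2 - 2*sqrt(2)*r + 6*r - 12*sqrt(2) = (r + 6)*(r - 2*sqrt(2))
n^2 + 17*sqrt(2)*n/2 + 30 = (n + 5*sqrt(2)/2)*(n + 6*sqrt(2))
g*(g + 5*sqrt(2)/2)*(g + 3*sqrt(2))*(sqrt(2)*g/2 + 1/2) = sqrt(2)*g^4/2 + 6*g^3 + 41*sqrt(2)*g^2/4 + 15*g/2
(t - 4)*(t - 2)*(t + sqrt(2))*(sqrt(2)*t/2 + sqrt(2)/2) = sqrt(2)*t^4/2 - 5*sqrt(2)*t^3/2 + t^3 - 5*t^2 + sqrt(2)*t^2 + 2*t + 4*sqrt(2)*t + 8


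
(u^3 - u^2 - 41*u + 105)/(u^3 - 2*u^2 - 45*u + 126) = (u - 5)/(u - 6)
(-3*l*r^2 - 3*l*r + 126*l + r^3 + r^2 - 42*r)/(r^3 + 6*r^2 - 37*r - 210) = (-3*l + r)/(r + 5)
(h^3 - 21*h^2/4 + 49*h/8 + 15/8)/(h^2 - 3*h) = h - 9/4 - 5/(8*h)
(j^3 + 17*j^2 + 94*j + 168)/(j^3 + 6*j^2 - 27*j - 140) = (j + 6)/(j - 5)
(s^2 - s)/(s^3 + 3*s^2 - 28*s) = (s - 1)/(s^2 + 3*s - 28)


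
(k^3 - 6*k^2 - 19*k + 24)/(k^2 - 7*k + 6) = (k^2 - 5*k - 24)/(k - 6)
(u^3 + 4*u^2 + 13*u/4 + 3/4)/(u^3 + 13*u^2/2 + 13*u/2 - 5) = (4*u^3 + 16*u^2 + 13*u + 3)/(2*(2*u^3 + 13*u^2 + 13*u - 10))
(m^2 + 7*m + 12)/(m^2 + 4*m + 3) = (m + 4)/(m + 1)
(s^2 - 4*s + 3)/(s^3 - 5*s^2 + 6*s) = (s - 1)/(s*(s - 2))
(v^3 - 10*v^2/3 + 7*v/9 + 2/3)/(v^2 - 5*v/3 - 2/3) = (v^2 - 11*v/3 + 2)/(v - 2)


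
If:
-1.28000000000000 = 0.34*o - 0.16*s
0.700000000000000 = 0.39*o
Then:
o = 1.79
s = 11.81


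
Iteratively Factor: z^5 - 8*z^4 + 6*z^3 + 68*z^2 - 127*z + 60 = (z - 4)*(z^4 - 4*z^3 - 10*z^2 + 28*z - 15) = (z - 4)*(z - 1)*(z^3 - 3*z^2 - 13*z + 15) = (z - 5)*(z - 4)*(z - 1)*(z^2 + 2*z - 3) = (z - 5)*(z - 4)*(z - 1)*(z + 3)*(z - 1)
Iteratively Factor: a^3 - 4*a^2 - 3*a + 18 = (a - 3)*(a^2 - a - 6) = (a - 3)^2*(a + 2)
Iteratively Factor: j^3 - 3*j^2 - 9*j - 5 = (j - 5)*(j^2 + 2*j + 1) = (j - 5)*(j + 1)*(j + 1)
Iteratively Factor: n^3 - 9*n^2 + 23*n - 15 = (n - 1)*(n^2 - 8*n + 15) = (n - 3)*(n - 1)*(n - 5)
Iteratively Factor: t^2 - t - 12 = (t - 4)*(t + 3)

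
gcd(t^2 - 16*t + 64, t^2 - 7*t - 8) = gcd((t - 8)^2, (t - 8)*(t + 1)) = t - 8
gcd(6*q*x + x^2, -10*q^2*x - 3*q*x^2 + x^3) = x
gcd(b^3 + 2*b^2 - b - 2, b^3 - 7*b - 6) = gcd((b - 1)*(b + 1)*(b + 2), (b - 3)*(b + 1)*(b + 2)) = b^2 + 3*b + 2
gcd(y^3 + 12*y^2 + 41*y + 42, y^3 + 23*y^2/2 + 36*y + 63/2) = y^2 + 10*y + 21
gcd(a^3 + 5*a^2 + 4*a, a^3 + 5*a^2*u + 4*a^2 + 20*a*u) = a^2 + 4*a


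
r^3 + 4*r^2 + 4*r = r*(r + 2)^2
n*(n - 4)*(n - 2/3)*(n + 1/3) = n^4 - 13*n^3/3 + 10*n^2/9 + 8*n/9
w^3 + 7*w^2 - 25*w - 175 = (w - 5)*(w + 5)*(w + 7)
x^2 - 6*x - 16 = (x - 8)*(x + 2)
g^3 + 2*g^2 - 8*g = g*(g - 2)*(g + 4)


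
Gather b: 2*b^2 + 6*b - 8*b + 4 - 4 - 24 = 2*b^2 - 2*b - 24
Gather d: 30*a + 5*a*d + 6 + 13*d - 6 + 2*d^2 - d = 30*a + 2*d^2 + d*(5*a + 12)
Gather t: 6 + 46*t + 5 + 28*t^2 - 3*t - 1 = 28*t^2 + 43*t + 10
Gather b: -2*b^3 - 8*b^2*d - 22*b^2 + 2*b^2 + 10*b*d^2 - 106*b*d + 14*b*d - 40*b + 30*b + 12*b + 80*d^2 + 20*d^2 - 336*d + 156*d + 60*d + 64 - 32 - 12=-2*b^3 + b^2*(-8*d - 20) + b*(10*d^2 - 92*d + 2) + 100*d^2 - 120*d + 20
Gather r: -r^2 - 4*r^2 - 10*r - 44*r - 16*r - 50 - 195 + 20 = -5*r^2 - 70*r - 225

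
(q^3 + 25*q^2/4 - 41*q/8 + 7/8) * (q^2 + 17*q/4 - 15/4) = q^5 + 21*q^4/2 + 283*q^3/16 - 1419*q^2/32 + 367*q/16 - 105/32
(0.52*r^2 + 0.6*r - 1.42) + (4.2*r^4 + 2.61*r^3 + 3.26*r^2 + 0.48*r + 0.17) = 4.2*r^4 + 2.61*r^3 + 3.78*r^2 + 1.08*r - 1.25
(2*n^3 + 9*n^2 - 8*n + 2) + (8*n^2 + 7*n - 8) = 2*n^3 + 17*n^2 - n - 6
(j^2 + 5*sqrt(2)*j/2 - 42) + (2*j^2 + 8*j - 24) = 3*j^2 + 5*sqrt(2)*j/2 + 8*j - 66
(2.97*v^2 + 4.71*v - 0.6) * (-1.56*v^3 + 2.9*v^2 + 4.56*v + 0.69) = -4.6332*v^5 + 1.2654*v^4 + 28.1382*v^3 + 21.7869*v^2 + 0.5139*v - 0.414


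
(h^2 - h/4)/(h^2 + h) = (h - 1/4)/(h + 1)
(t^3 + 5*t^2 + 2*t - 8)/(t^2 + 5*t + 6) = (t^2 + 3*t - 4)/(t + 3)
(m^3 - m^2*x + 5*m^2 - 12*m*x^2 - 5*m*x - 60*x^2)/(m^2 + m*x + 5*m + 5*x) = (m^2 - m*x - 12*x^2)/(m + x)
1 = 1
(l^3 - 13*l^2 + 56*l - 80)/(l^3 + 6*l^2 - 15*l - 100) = (l^2 - 9*l + 20)/(l^2 + 10*l + 25)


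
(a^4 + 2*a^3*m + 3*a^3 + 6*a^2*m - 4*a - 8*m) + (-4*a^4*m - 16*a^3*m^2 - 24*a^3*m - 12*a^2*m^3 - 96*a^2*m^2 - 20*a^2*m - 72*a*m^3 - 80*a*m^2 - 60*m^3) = -4*a^4*m + a^4 - 16*a^3*m^2 - 22*a^3*m + 3*a^3 - 12*a^2*m^3 - 96*a^2*m^2 - 14*a^2*m - 72*a*m^3 - 80*a*m^2 - 4*a - 60*m^3 - 8*m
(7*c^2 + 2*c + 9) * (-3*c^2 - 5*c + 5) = -21*c^4 - 41*c^3 - 2*c^2 - 35*c + 45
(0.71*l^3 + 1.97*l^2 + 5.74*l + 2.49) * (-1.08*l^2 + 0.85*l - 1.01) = -0.7668*l^5 - 1.5241*l^4 - 5.2418*l^3 + 0.2001*l^2 - 3.6809*l - 2.5149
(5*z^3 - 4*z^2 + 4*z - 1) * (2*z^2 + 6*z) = 10*z^5 + 22*z^4 - 16*z^3 + 22*z^2 - 6*z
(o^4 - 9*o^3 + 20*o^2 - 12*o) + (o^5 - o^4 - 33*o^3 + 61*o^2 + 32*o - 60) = o^5 - 42*o^3 + 81*o^2 + 20*o - 60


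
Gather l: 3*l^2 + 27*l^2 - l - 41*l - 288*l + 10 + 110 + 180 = 30*l^2 - 330*l + 300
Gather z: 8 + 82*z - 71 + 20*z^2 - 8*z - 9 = 20*z^2 + 74*z - 72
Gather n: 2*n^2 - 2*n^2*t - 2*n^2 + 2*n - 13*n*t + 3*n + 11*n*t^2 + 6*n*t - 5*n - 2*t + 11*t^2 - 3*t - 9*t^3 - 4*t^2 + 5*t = -2*n^2*t + n*(11*t^2 - 7*t) - 9*t^3 + 7*t^2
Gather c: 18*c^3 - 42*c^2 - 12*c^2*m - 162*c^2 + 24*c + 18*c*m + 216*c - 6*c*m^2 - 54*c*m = 18*c^3 + c^2*(-12*m - 204) + c*(-6*m^2 - 36*m + 240)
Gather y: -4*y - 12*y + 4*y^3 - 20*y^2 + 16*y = 4*y^3 - 20*y^2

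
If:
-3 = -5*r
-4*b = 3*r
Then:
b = -9/20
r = 3/5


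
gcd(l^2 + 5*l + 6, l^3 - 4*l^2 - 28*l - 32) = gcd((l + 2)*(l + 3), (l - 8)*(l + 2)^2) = l + 2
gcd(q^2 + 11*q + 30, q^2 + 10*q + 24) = q + 6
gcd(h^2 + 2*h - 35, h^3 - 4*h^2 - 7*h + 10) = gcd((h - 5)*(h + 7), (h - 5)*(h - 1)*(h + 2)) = h - 5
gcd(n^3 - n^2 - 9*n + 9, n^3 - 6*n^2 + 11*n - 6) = n^2 - 4*n + 3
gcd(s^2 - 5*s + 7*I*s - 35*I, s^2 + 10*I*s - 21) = s + 7*I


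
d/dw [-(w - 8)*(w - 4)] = 12 - 2*w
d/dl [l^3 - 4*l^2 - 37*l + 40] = 3*l^2 - 8*l - 37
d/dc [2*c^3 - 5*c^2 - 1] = 2*c*(3*c - 5)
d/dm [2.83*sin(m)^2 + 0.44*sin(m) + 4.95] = (5.66*sin(m) + 0.44)*cos(m)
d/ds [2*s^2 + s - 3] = 4*s + 1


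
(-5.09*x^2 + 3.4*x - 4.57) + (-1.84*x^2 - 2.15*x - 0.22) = -6.93*x^2 + 1.25*x - 4.79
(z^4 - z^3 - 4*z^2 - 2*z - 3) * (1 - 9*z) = -9*z^5 + 10*z^4 + 35*z^3 + 14*z^2 + 25*z - 3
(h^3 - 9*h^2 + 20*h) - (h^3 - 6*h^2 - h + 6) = -3*h^2 + 21*h - 6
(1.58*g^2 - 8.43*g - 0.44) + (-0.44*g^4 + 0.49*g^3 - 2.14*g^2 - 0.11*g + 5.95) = -0.44*g^4 + 0.49*g^3 - 0.56*g^2 - 8.54*g + 5.51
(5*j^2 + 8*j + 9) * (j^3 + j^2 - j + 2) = 5*j^5 + 13*j^4 + 12*j^3 + 11*j^2 + 7*j + 18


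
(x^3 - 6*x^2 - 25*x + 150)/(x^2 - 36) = (x^2 - 25)/(x + 6)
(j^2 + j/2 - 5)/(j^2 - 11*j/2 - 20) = (j - 2)/(j - 8)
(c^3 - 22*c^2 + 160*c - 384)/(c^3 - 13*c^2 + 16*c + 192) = (c - 6)/(c + 3)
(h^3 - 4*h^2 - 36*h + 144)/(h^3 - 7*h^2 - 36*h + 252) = (h - 4)/(h - 7)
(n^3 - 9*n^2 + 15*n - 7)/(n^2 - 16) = (n^3 - 9*n^2 + 15*n - 7)/(n^2 - 16)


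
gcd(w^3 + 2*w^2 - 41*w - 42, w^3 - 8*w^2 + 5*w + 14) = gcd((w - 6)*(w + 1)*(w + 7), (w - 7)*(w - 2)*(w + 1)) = w + 1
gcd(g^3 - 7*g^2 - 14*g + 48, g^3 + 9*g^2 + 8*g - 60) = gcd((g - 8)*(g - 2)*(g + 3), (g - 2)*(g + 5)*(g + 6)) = g - 2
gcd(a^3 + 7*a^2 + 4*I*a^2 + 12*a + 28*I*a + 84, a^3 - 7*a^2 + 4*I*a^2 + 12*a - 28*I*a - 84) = a^2 + 4*I*a + 12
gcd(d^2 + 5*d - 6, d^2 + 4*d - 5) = d - 1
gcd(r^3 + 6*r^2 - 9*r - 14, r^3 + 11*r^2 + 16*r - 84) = r^2 + 5*r - 14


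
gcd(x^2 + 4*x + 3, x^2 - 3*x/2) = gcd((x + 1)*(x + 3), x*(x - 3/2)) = 1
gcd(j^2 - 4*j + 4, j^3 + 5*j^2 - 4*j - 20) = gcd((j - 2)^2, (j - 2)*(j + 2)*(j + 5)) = j - 2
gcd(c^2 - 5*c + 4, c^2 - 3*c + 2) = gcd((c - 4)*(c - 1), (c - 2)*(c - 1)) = c - 1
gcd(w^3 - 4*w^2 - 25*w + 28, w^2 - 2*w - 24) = w + 4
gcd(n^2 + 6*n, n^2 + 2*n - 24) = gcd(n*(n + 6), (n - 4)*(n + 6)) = n + 6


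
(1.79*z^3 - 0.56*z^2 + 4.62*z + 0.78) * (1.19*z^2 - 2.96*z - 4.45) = 2.1301*z^5 - 5.9648*z^4 - 0.8101*z^3 - 10.255*z^2 - 22.8678*z - 3.471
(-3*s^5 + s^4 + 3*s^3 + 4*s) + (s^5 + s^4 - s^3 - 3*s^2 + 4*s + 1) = -2*s^5 + 2*s^4 + 2*s^3 - 3*s^2 + 8*s + 1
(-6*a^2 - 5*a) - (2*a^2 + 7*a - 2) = -8*a^2 - 12*a + 2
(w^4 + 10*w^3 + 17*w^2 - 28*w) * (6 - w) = -w^5 - 4*w^4 + 43*w^3 + 130*w^2 - 168*w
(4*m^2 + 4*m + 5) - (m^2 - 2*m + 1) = 3*m^2 + 6*m + 4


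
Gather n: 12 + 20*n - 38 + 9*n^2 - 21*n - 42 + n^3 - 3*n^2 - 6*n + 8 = n^3 + 6*n^2 - 7*n - 60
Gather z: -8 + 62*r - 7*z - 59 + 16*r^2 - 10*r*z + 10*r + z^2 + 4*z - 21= 16*r^2 + 72*r + z^2 + z*(-10*r - 3) - 88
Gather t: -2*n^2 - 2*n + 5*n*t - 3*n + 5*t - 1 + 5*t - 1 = -2*n^2 - 5*n + t*(5*n + 10) - 2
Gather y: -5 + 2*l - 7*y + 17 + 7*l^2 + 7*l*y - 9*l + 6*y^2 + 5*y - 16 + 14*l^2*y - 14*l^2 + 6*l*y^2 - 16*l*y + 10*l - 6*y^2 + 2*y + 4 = -7*l^2 + 6*l*y^2 + 3*l + y*(14*l^2 - 9*l)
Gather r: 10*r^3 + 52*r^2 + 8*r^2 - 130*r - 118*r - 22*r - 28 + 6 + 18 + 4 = 10*r^3 + 60*r^2 - 270*r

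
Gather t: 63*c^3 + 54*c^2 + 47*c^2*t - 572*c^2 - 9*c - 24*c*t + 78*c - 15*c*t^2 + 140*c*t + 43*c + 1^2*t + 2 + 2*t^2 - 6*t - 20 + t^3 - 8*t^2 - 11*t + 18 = 63*c^3 - 518*c^2 + 112*c + t^3 + t^2*(-15*c - 6) + t*(47*c^2 + 116*c - 16)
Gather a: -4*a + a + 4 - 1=3 - 3*a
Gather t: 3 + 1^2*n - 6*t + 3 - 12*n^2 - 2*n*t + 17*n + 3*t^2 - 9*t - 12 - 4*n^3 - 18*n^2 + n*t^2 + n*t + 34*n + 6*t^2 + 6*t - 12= -4*n^3 - 30*n^2 + 52*n + t^2*(n + 9) + t*(-n - 9) - 18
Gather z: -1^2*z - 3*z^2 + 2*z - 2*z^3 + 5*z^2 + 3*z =-2*z^3 + 2*z^2 + 4*z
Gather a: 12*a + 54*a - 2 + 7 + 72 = 66*a + 77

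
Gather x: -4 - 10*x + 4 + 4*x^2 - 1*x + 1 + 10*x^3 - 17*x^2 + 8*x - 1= 10*x^3 - 13*x^2 - 3*x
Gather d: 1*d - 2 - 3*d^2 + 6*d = -3*d^2 + 7*d - 2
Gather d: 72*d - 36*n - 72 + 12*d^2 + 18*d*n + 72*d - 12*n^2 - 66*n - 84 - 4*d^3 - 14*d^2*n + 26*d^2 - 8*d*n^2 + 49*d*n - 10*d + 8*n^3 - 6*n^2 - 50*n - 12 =-4*d^3 + d^2*(38 - 14*n) + d*(-8*n^2 + 67*n + 134) + 8*n^3 - 18*n^2 - 152*n - 168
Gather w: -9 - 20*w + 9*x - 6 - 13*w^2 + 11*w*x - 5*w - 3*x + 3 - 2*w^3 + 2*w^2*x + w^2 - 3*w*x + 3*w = -2*w^3 + w^2*(2*x - 12) + w*(8*x - 22) + 6*x - 12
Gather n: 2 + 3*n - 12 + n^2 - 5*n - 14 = n^2 - 2*n - 24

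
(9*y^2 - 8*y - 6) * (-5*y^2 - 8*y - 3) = -45*y^4 - 32*y^3 + 67*y^2 + 72*y + 18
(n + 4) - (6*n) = 4 - 5*n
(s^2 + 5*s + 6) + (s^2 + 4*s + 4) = 2*s^2 + 9*s + 10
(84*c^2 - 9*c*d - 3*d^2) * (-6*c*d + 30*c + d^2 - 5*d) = -504*c^3*d + 2520*c^3 + 138*c^2*d^2 - 690*c^2*d + 9*c*d^3 - 45*c*d^2 - 3*d^4 + 15*d^3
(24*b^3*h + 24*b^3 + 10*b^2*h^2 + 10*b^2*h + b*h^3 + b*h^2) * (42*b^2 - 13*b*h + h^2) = 1008*b^5*h + 1008*b^5 + 108*b^4*h^2 + 108*b^4*h - 64*b^3*h^3 - 64*b^3*h^2 - 3*b^2*h^4 - 3*b^2*h^3 + b*h^5 + b*h^4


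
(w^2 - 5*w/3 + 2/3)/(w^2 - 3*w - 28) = (-3*w^2 + 5*w - 2)/(3*(-w^2 + 3*w + 28))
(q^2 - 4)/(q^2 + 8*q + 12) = (q - 2)/(q + 6)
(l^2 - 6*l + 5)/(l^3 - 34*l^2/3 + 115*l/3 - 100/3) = 3*(l - 1)/(3*l^2 - 19*l + 20)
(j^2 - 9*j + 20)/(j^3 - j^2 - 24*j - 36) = (-j^2 + 9*j - 20)/(-j^3 + j^2 + 24*j + 36)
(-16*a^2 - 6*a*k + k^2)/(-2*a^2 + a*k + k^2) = (8*a - k)/(a - k)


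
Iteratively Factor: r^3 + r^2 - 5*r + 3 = (r - 1)*(r^2 + 2*r - 3) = (r - 1)*(r + 3)*(r - 1)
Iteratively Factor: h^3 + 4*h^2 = (h)*(h^2 + 4*h) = h^2*(h + 4)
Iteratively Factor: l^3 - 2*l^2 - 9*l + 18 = (l - 2)*(l^2 - 9) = (l - 3)*(l - 2)*(l + 3)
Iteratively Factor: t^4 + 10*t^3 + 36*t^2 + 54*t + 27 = (t + 3)*(t^3 + 7*t^2 + 15*t + 9) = (t + 3)^2*(t^2 + 4*t + 3) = (t + 1)*(t + 3)^2*(t + 3)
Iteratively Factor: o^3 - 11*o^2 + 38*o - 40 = (o - 2)*(o^2 - 9*o + 20) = (o - 5)*(o - 2)*(o - 4)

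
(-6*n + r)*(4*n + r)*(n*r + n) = -24*n^3*r - 24*n^3 - 2*n^2*r^2 - 2*n^2*r + n*r^3 + n*r^2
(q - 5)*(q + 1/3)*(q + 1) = q^3 - 11*q^2/3 - 19*q/3 - 5/3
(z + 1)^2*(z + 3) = z^3 + 5*z^2 + 7*z + 3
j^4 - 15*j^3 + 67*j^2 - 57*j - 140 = (j - 7)*(j - 5)*(j - 4)*(j + 1)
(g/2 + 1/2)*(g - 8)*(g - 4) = g^3/2 - 11*g^2/2 + 10*g + 16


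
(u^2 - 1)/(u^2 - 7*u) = (u^2 - 1)/(u*(u - 7))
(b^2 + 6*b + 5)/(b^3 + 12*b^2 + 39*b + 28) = (b + 5)/(b^2 + 11*b + 28)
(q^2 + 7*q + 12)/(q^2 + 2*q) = (q^2 + 7*q + 12)/(q*(q + 2))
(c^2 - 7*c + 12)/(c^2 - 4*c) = (c - 3)/c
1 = 1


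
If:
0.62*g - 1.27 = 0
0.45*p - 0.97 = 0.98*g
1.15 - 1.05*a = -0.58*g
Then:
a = 2.23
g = 2.05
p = 6.62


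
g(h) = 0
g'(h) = 0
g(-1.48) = 0.00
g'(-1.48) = 0.00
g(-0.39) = 0.00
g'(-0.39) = 0.00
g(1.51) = 0.00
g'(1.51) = 0.00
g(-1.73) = 0.00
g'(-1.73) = 0.00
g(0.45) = 0.00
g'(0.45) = 0.00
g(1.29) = 0.00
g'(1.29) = 0.00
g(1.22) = 0.00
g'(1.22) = 0.00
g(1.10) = 0.00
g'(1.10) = 0.00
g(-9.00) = 0.00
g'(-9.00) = 0.00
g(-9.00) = 0.00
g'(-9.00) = 0.00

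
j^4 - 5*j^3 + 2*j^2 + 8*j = j*(j - 4)*(j - 2)*(j + 1)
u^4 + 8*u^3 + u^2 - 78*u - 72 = (u - 3)*(u + 1)*(u + 4)*(u + 6)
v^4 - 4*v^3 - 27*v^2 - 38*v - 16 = (v - 8)*(v + 1)^2*(v + 2)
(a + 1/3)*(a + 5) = a^2 + 16*a/3 + 5/3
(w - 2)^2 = w^2 - 4*w + 4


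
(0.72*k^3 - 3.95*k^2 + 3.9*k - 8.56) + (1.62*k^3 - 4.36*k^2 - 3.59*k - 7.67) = 2.34*k^3 - 8.31*k^2 + 0.31*k - 16.23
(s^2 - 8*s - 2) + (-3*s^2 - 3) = -2*s^2 - 8*s - 5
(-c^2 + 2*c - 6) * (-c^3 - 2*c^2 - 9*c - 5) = c^5 + 11*c^3 - c^2 + 44*c + 30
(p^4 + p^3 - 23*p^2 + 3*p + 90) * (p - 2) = p^5 - p^4 - 25*p^3 + 49*p^2 + 84*p - 180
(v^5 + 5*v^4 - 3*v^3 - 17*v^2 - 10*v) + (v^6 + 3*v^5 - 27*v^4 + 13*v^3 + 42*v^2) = v^6 + 4*v^5 - 22*v^4 + 10*v^3 + 25*v^2 - 10*v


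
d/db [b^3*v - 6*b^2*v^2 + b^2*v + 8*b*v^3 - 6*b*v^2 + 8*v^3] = v*(3*b^2 - 12*b*v + 2*b + 8*v^2 - 6*v)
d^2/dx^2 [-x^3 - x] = -6*x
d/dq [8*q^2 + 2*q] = 16*q + 2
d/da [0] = 0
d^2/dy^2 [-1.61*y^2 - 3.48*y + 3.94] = -3.22000000000000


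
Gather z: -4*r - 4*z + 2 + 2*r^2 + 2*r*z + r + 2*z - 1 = 2*r^2 - 3*r + z*(2*r - 2) + 1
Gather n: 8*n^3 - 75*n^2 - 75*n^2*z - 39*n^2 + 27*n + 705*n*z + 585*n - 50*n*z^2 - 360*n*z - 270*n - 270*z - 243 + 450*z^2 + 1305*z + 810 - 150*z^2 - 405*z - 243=8*n^3 + n^2*(-75*z - 114) + n*(-50*z^2 + 345*z + 342) + 300*z^2 + 630*z + 324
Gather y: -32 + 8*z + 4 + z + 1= 9*z - 27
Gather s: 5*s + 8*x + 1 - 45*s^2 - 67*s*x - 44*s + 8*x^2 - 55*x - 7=-45*s^2 + s*(-67*x - 39) + 8*x^2 - 47*x - 6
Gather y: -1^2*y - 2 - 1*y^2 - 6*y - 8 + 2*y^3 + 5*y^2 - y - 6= 2*y^3 + 4*y^2 - 8*y - 16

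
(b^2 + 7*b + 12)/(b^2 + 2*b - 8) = (b + 3)/(b - 2)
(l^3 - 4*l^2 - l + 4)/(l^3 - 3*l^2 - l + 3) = (l - 4)/(l - 3)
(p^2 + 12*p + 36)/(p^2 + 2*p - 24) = (p + 6)/(p - 4)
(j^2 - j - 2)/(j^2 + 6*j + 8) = (j^2 - j - 2)/(j^2 + 6*j + 8)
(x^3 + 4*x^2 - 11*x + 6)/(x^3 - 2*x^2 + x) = (x + 6)/x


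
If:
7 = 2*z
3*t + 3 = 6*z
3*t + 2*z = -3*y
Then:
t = 6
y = -25/3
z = 7/2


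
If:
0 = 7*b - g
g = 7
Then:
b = 1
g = 7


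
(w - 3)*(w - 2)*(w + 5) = w^3 - 19*w + 30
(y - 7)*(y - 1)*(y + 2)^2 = y^4 - 4*y^3 - 21*y^2 - 4*y + 28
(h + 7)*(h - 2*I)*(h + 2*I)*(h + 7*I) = h^4 + 7*h^3 + 7*I*h^3 + 4*h^2 + 49*I*h^2 + 28*h + 28*I*h + 196*I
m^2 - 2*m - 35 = (m - 7)*(m + 5)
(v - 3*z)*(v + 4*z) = v^2 + v*z - 12*z^2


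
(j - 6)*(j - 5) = j^2 - 11*j + 30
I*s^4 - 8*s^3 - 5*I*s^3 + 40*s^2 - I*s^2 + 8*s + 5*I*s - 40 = (s - 5)*(s + 1)*(s + 8*I)*(I*s - I)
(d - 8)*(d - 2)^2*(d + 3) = d^4 - 9*d^3 + 76*d - 96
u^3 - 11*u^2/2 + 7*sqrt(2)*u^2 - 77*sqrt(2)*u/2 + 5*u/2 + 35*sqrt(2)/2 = (u - 5)*(u - 1/2)*(u + 7*sqrt(2))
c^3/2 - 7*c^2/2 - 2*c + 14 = (c/2 + 1)*(c - 7)*(c - 2)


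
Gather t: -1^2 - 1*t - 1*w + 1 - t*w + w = t*(-w - 1)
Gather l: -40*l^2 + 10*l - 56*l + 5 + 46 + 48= -40*l^2 - 46*l + 99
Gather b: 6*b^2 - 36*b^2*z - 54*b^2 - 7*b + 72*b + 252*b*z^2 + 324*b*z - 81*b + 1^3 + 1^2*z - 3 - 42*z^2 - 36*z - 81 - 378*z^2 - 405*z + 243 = b^2*(-36*z - 48) + b*(252*z^2 + 324*z - 16) - 420*z^2 - 440*z + 160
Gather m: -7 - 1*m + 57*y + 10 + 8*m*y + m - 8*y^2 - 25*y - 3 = 8*m*y - 8*y^2 + 32*y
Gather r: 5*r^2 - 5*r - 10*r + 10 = 5*r^2 - 15*r + 10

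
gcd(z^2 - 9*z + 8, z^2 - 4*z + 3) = z - 1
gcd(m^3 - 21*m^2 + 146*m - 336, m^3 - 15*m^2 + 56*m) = m^2 - 15*m + 56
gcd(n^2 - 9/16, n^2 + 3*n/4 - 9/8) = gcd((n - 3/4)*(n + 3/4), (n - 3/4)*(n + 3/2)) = n - 3/4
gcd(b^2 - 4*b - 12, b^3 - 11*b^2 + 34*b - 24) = b - 6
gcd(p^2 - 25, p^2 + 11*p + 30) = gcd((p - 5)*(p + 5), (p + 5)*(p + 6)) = p + 5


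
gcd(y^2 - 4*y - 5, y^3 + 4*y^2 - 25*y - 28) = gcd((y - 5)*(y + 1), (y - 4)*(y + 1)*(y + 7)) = y + 1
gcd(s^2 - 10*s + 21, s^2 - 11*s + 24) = s - 3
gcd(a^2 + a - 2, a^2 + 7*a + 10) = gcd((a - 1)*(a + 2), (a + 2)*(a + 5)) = a + 2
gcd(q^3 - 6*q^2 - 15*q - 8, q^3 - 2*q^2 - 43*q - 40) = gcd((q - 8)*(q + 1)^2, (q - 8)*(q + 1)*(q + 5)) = q^2 - 7*q - 8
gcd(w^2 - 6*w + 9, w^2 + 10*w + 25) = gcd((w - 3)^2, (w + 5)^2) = 1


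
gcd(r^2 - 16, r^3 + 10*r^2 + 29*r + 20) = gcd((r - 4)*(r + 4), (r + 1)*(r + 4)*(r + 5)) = r + 4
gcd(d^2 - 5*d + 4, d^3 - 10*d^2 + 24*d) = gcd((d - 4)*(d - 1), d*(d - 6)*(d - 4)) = d - 4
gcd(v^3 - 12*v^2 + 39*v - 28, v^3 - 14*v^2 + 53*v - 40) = v - 1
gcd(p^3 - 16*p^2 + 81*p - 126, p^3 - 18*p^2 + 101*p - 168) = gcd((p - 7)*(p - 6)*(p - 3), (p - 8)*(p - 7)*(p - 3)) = p^2 - 10*p + 21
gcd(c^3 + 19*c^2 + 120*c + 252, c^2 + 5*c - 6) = c + 6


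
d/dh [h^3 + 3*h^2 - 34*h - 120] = 3*h^2 + 6*h - 34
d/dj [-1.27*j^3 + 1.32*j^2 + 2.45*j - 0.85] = -3.81*j^2 + 2.64*j + 2.45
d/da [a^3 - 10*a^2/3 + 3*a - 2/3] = 3*a^2 - 20*a/3 + 3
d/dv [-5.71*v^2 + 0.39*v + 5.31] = 0.39 - 11.42*v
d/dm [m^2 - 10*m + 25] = 2*m - 10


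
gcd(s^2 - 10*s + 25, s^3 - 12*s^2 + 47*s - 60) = s - 5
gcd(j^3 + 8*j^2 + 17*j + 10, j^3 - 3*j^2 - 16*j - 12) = j^2 + 3*j + 2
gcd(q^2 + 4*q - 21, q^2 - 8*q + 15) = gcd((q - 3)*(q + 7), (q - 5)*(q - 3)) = q - 3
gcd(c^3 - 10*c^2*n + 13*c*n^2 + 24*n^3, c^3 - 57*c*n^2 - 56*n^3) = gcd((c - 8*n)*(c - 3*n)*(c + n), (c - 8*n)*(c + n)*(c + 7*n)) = c^2 - 7*c*n - 8*n^2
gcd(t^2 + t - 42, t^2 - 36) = t - 6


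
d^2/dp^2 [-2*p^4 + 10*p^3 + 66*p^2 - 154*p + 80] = -24*p^2 + 60*p + 132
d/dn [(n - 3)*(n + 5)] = 2*n + 2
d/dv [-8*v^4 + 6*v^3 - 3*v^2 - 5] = 2*v*(-16*v^2 + 9*v - 3)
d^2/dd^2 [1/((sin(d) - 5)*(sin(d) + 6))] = (-4*sin(d)^4 - 3*sin(d)^3 - 115*sin(d)^2 - 24*sin(d) + 62)/((sin(d) - 5)^3*(sin(d) + 6)^3)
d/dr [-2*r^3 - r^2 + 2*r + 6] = -6*r^2 - 2*r + 2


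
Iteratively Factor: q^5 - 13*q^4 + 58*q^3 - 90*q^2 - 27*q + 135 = (q - 5)*(q^4 - 8*q^3 + 18*q^2 - 27) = (q - 5)*(q - 3)*(q^3 - 5*q^2 + 3*q + 9) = (q - 5)*(q - 3)^2*(q^2 - 2*q - 3) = (q - 5)*(q - 3)^3*(q + 1)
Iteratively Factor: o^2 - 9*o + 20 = (o - 5)*(o - 4)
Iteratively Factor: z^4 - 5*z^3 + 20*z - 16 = (z - 2)*(z^3 - 3*z^2 - 6*z + 8) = (z - 2)*(z + 2)*(z^2 - 5*z + 4) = (z - 4)*(z - 2)*(z + 2)*(z - 1)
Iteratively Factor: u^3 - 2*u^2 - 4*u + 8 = (u - 2)*(u^2 - 4) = (u - 2)*(u + 2)*(u - 2)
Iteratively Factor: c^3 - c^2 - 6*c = (c)*(c^2 - c - 6) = c*(c + 2)*(c - 3)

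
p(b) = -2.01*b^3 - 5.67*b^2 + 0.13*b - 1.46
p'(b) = -6.03*b^2 - 11.34*b + 0.13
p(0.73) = -5.17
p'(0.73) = -11.36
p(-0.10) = -1.53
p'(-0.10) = 1.20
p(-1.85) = -8.38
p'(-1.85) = 0.47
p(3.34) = -139.17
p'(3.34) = -105.01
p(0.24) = -1.78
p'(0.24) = -2.94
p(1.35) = -16.56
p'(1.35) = -26.17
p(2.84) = -92.86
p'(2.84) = -80.71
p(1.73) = -28.61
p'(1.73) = -37.54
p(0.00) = -1.46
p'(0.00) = 0.13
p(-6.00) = 227.80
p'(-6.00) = -148.91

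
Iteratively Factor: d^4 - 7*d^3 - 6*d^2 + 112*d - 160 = (d - 5)*(d^3 - 2*d^2 - 16*d + 32) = (d - 5)*(d + 4)*(d^2 - 6*d + 8) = (d - 5)*(d - 2)*(d + 4)*(d - 4)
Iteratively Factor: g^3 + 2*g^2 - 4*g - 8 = (g + 2)*(g^2 - 4) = (g - 2)*(g + 2)*(g + 2)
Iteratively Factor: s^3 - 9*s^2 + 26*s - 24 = (s - 4)*(s^2 - 5*s + 6) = (s - 4)*(s - 2)*(s - 3)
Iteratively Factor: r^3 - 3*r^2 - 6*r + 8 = (r - 1)*(r^2 - 2*r - 8) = (r - 4)*(r - 1)*(r + 2)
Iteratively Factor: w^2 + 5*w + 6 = (w + 3)*(w + 2)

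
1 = 1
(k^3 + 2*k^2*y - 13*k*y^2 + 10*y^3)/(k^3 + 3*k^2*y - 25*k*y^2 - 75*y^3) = (-k^2 + 3*k*y - 2*y^2)/(-k^2 + 2*k*y + 15*y^2)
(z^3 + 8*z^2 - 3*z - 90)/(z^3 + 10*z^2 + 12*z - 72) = (z^2 + 2*z - 15)/(z^2 + 4*z - 12)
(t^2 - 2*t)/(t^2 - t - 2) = t/(t + 1)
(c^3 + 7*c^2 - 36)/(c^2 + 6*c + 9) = (c^2 + 4*c - 12)/(c + 3)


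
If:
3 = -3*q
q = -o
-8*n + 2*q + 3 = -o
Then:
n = 1/4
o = 1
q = -1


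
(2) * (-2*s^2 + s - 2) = -4*s^2 + 2*s - 4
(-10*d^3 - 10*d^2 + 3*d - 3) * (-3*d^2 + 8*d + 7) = 30*d^5 - 50*d^4 - 159*d^3 - 37*d^2 - 3*d - 21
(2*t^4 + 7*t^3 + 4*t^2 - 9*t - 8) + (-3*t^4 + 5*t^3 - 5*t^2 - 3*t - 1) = -t^4 + 12*t^3 - t^2 - 12*t - 9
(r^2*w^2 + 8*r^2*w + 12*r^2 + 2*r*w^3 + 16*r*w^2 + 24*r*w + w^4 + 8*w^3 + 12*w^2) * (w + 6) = r^2*w^3 + 14*r^2*w^2 + 60*r^2*w + 72*r^2 + 2*r*w^4 + 28*r*w^3 + 120*r*w^2 + 144*r*w + w^5 + 14*w^4 + 60*w^3 + 72*w^2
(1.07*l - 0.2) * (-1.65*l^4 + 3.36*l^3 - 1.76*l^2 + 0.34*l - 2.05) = -1.7655*l^5 + 3.9252*l^4 - 2.5552*l^3 + 0.7158*l^2 - 2.2615*l + 0.41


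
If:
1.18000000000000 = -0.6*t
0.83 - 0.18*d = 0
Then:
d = 4.61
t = -1.97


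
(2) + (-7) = -5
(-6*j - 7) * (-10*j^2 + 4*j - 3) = 60*j^3 + 46*j^2 - 10*j + 21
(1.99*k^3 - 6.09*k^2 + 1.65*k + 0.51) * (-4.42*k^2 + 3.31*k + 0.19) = -8.7958*k^5 + 33.5047*k^4 - 27.0728*k^3 + 2.0502*k^2 + 2.0016*k + 0.0969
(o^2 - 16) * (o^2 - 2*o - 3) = o^4 - 2*o^3 - 19*o^2 + 32*o + 48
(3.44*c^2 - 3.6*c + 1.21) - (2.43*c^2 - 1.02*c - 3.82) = 1.01*c^2 - 2.58*c + 5.03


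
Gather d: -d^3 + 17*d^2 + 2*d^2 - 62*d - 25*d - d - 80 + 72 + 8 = -d^3 + 19*d^2 - 88*d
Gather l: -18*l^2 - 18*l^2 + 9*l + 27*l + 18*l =-36*l^2 + 54*l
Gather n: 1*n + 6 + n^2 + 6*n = n^2 + 7*n + 6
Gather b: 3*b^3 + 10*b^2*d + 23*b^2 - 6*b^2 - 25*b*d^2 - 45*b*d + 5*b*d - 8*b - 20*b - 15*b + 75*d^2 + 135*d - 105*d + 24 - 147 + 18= 3*b^3 + b^2*(10*d + 17) + b*(-25*d^2 - 40*d - 43) + 75*d^2 + 30*d - 105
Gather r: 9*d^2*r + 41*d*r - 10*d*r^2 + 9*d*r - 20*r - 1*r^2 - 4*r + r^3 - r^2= r^3 + r^2*(-10*d - 2) + r*(9*d^2 + 50*d - 24)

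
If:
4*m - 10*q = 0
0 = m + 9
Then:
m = -9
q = -18/5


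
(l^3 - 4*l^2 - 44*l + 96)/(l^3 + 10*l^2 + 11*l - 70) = (l^2 - 2*l - 48)/(l^2 + 12*l + 35)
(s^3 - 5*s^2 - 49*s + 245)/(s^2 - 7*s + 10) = (s^2 - 49)/(s - 2)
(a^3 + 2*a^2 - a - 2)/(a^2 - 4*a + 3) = (a^2 + 3*a + 2)/(a - 3)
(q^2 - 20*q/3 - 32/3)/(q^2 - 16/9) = 3*(q - 8)/(3*q - 4)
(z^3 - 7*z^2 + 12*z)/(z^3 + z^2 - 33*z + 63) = z*(z - 4)/(z^2 + 4*z - 21)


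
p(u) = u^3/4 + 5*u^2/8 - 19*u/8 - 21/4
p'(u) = 3*u^2/4 + 5*u/4 - 19/8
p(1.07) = -6.77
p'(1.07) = -0.18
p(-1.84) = -0.32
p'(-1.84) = -2.14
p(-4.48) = -4.54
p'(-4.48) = 7.08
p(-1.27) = -1.74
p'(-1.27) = -2.75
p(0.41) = -6.10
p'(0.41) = -1.74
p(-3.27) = 0.46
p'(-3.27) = 1.56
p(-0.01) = -5.23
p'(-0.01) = -2.39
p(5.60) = 44.95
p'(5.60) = 28.14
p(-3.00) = 0.75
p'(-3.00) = 0.62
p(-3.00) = 0.75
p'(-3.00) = 0.62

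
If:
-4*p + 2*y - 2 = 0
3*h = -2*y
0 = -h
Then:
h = 0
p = -1/2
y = 0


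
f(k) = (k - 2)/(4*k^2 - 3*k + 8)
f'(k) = (3 - 8*k)*(k - 2)/(4*k^2 - 3*k + 8)^2 + 1/(4*k^2 - 3*k + 8) = (4*k^2 - 3*k - (k - 2)*(8*k - 3) + 8)/(4*k^2 - 3*k + 8)^2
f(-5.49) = -0.05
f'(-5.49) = -0.01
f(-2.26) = -0.12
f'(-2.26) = -0.04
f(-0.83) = -0.21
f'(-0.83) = -0.08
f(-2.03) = -0.13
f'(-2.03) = -0.05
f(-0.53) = -0.24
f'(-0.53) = -0.07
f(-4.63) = -0.06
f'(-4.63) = -0.01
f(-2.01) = -0.13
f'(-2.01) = -0.05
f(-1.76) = -0.15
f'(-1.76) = -0.06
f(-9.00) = -0.03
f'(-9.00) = 0.00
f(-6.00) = -0.05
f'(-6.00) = -0.00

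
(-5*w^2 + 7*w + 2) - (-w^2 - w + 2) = -4*w^2 + 8*w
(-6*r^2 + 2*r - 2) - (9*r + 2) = -6*r^2 - 7*r - 4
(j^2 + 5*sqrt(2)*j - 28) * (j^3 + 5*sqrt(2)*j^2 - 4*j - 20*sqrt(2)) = j^5 + 10*sqrt(2)*j^4 + 18*j^3 - 180*sqrt(2)*j^2 - 88*j + 560*sqrt(2)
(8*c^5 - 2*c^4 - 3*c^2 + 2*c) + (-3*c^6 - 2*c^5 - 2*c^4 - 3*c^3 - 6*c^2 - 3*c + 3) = -3*c^6 + 6*c^5 - 4*c^4 - 3*c^3 - 9*c^2 - c + 3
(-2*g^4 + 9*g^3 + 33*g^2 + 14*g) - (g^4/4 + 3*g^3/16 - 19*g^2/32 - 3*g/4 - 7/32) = -9*g^4/4 + 141*g^3/16 + 1075*g^2/32 + 59*g/4 + 7/32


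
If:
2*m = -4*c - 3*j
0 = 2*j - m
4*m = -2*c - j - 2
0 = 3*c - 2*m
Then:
No Solution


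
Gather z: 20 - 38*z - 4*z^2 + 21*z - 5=-4*z^2 - 17*z + 15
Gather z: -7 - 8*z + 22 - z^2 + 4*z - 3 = -z^2 - 4*z + 12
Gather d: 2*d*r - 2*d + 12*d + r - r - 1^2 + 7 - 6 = d*(2*r + 10)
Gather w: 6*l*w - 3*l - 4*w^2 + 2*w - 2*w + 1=6*l*w - 3*l - 4*w^2 + 1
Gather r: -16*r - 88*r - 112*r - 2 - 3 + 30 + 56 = 81 - 216*r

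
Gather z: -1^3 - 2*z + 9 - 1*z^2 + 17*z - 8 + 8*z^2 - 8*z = 7*z^2 + 7*z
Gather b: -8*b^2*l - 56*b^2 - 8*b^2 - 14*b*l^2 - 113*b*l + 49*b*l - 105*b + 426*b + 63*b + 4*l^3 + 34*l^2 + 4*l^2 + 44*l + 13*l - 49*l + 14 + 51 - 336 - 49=b^2*(-8*l - 64) + b*(-14*l^2 - 64*l + 384) + 4*l^3 + 38*l^2 + 8*l - 320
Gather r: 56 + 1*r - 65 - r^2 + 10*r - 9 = -r^2 + 11*r - 18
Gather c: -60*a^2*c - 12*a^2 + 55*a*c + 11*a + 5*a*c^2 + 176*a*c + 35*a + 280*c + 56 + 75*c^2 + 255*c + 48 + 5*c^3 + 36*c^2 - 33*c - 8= -12*a^2 + 46*a + 5*c^3 + c^2*(5*a + 111) + c*(-60*a^2 + 231*a + 502) + 96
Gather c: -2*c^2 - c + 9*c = -2*c^2 + 8*c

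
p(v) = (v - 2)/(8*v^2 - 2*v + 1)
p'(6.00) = 0.00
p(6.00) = 0.01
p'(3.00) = 0.00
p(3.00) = 0.01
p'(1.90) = 0.04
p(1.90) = -0.00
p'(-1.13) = -0.27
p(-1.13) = -0.23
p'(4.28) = -0.00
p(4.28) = 0.02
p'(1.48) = 0.11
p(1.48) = -0.03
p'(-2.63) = -0.04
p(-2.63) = -0.08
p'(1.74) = 0.06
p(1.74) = -0.01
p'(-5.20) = -0.01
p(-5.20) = -0.03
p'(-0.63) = -0.89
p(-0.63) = -0.48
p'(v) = (2 - 16*v)*(v - 2)/(8*v^2 - 2*v + 1)^2 + 1/(8*v^2 - 2*v + 1) = (-8*v^2 + 32*v - 3)/(64*v^4 - 32*v^3 + 20*v^2 - 4*v + 1)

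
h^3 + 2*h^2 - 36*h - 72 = (h - 6)*(h + 2)*(h + 6)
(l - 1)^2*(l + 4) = l^3 + 2*l^2 - 7*l + 4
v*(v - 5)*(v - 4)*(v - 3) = v^4 - 12*v^3 + 47*v^2 - 60*v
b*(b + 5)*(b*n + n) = b^3*n + 6*b^2*n + 5*b*n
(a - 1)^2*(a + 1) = a^3 - a^2 - a + 1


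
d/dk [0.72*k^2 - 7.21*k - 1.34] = 1.44*k - 7.21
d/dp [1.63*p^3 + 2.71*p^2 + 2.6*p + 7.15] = 4.89*p^2 + 5.42*p + 2.6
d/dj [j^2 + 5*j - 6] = 2*j + 5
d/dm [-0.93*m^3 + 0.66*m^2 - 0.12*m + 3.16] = -2.79*m^2 + 1.32*m - 0.12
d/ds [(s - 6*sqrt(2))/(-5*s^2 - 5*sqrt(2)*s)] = (s^2 - 12*sqrt(2)*s - 12)/(5*s^2*(s^2 + 2*sqrt(2)*s + 2))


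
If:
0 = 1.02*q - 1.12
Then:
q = 1.10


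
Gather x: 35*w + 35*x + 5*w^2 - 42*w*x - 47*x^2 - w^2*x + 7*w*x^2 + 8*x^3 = 5*w^2 + 35*w + 8*x^3 + x^2*(7*w - 47) + x*(-w^2 - 42*w + 35)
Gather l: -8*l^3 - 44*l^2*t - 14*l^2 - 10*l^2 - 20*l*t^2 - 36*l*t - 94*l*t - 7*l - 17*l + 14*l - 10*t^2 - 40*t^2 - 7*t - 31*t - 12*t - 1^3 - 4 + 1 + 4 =-8*l^3 + l^2*(-44*t - 24) + l*(-20*t^2 - 130*t - 10) - 50*t^2 - 50*t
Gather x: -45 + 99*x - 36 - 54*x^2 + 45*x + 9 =-54*x^2 + 144*x - 72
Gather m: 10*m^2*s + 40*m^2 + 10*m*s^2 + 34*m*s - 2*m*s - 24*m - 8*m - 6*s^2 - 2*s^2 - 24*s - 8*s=m^2*(10*s + 40) + m*(10*s^2 + 32*s - 32) - 8*s^2 - 32*s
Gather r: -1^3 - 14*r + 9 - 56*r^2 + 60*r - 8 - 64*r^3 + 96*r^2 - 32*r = -64*r^3 + 40*r^2 + 14*r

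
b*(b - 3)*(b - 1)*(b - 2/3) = b^4 - 14*b^3/3 + 17*b^2/3 - 2*b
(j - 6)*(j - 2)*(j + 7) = j^3 - j^2 - 44*j + 84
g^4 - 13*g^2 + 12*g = g*(g - 3)*(g - 1)*(g + 4)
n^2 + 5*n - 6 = (n - 1)*(n + 6)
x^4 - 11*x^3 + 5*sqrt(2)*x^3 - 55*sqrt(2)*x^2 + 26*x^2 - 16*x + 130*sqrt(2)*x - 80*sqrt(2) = (x - 8)*(x - 2)*(x - 1)*(x + 5*sqrt(2))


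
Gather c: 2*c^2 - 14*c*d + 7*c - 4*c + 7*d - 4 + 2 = 2*c^2 + c*(3 - 14*d) + 7*d - 2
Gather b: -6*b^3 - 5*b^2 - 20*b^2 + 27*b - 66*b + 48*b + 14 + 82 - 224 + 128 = -6*b^3 - 25*b^2 + 9*b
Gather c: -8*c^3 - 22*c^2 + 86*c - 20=-8*c^3 - 22*c^2 + 86*c - 20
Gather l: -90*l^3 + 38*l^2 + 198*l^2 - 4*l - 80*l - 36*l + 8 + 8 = -90*l^3 + 236*l^2 - 120*l + 16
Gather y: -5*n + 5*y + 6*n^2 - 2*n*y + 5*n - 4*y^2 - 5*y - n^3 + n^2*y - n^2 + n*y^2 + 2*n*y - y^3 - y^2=-n^3 + n^2*y + 5*n^2 - y^3 + y^2*(n - 5)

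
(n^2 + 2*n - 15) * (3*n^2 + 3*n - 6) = 3*n^4 + 9*n^3 - 45*n^2 - 57*n + 90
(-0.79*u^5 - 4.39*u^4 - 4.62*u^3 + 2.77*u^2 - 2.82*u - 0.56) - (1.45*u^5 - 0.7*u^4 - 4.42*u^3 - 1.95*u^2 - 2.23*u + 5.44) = -2.24*u^5 - 3.69*u^4 - 0.2*u^3 + 4.72*u^2 - 0.59*u - 6.0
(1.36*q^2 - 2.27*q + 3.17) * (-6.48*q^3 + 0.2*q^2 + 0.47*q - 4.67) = -8.8128*q^5 + 14.9816*q^4 - 20.3564*q^3 - 6.7841*q^2 + 12.0908*q - 14.8039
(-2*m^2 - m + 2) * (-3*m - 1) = 6*m^3 + 5*m^2 - 5*m - 2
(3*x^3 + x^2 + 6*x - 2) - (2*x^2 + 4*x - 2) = 3*x^3 - x^2 + 2*x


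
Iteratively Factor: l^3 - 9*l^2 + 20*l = (l - 4)*(l^2 - 5*l) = (l - 5)*(l - 4)*(l)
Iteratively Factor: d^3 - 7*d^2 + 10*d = (d - 2)*(d^2 - 5*d) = d*(d - 2)*(d - 5)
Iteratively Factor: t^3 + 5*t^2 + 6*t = (t + 2)*(t^2 + 3*t) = t*(t + 2)*(t + 3)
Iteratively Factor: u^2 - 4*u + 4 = (u - 2)*(u - 2)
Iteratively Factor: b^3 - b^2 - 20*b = (b)*(b^2 - b - 20) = b*(b - 5)*(b + 4)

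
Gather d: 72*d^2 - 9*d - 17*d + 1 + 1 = 72*d^2 - 26*d + 2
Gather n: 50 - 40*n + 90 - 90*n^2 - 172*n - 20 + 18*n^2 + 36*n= -72*n^2 - 176*n + 120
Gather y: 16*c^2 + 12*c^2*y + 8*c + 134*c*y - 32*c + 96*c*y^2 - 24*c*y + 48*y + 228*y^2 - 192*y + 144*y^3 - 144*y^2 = 16*c^2 - 24*c + 144*y^3 + y^2*(96*c + 84) + y*(12*c^2 + 110*c - 144)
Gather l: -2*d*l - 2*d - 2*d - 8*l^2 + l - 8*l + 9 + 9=-4*d - 8*l^2 + l*(-2*d - 7) + 18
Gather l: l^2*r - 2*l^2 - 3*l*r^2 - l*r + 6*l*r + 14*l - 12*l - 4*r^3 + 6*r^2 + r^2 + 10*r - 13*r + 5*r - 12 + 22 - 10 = l^2*(r - 2) + l*(-3*r^2 + 5*r + 2) - 4*r^3 + 7*r^2 + 2*r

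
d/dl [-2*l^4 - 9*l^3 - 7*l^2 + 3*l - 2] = -8*l^3 - 27*l^2 - 14*l + 3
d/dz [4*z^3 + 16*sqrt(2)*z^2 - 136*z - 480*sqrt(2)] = 12*z^2 + 32*sqrt(2)*z - 136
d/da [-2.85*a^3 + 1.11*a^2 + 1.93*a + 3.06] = -8.55*a^2 + 2.22*a + 1.93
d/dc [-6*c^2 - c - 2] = -12*c - 1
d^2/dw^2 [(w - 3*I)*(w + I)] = 2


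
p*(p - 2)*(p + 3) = p^3 + p^2 - 6*p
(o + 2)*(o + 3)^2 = o^3 + 8*o^2 + 21*o + 18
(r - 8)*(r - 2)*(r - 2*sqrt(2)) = r^3 - 10*r^2 - 2*sqrt(2)*r^2 + 16*r + 20*sqrt(2)*r - 32*sqrt(2)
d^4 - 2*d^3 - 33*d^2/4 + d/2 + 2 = (d - 4)*(d - 1/2)*(d + 1/2)*(d + 2)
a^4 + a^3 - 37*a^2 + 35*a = a*(a - 5)*(a - 1)*(a + 7)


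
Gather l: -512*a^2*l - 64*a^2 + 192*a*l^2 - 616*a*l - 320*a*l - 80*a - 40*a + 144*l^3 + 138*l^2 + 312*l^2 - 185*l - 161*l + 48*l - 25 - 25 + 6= -64*a^2 - 120*a + 144*l^3 + l^2*(192*a + 450) + l*(-512*a^2 - 936*a - 298) - 44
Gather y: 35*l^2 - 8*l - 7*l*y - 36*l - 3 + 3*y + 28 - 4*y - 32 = 35*l^2 - 44*l + y*(-7*l - 1) - 7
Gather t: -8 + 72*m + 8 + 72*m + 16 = 144*m + 16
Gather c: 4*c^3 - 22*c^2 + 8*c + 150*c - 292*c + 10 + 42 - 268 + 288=4*c^3 - 22*c^2 - 134*c + 72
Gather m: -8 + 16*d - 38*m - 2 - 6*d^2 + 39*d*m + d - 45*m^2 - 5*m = -6*d^2 + 17*d - 45*m^2 + m*(39*d - 43) - 10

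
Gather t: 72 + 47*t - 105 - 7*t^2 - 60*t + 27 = -7*t^2 - 13*t - 6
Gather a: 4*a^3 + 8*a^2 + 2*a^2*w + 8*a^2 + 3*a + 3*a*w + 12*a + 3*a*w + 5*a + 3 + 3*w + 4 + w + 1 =4*a^3 + a^2*(2*w + 16) + a*(6*w + 20) + 4*w + 8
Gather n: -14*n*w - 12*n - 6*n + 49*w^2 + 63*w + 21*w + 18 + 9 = n*(-14*w - 18) + 49*w^2 + 84*w + 27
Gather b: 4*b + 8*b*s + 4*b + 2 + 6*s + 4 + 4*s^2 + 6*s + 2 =b*(8*s + 8) + 4*s^2 + 12*s + 8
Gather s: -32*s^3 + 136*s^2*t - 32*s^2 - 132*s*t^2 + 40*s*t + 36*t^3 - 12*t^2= -32*s^3 + s^2*(136*t - 32) + s*(-132*t^2 + 40*t) + 36*t^3 - 12*t^2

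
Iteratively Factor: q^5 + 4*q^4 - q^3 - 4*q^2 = (q + 4)*(q^4 - q^2) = (q - 1)*(q + 4)*(q^3 + q^2) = q*(q - 1)*(q + 4)*(q^2 + q) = q^2*(q - 1)*(q + 4)*(q + 1)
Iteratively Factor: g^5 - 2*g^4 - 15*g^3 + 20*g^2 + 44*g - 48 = (g - 1)*(g^4 - g^3 - 16*g^2 + 4*g + 48) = (g - 1)*(g + 3)*(g^3 - 4*g^2 - 4*g + 16) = (g - 4)*(g - 1)*(g + 3)*(g^2 - 4) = (g - 4)*(g - 2)*(g - 1)*(g + 3)*(g + 2)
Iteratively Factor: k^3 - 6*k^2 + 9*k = (k)*(k^2 - 6*k + 9) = k*(k - 3)*(k - 3)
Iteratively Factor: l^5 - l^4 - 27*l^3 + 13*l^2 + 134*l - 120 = (l - 2)*(l^4 + l^3 - 25*l^2 - 37*l + 60) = (l - 2)*(l - 1)*(l^3 + 2*l^2 - 23*l - 60) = (l - 5)*(l - 2)*(l - 1)*(l^2 + 7*l + 12) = (l - 5)*(l - 2)*(l - 1)*(l + 4)*(l + 3)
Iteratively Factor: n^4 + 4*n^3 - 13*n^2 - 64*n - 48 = (n - 4)*(n^3 + 8*n^2 + 19*n + 12) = (n - 4)*(n + 4)*(n^2 + 4*n + 3) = (n - 4)*(n + 1)*(n + 4)*(n + 3)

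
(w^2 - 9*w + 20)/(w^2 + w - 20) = (w - 5)/(w + 5)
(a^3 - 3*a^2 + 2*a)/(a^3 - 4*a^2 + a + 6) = a*(a - 1)/(a^2 - 2*a - 3)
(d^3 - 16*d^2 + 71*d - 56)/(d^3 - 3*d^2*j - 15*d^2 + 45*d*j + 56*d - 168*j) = (d - 1)/(d - 3*j)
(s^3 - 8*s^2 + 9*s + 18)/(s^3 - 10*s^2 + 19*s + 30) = (s - 3)/(s - 5)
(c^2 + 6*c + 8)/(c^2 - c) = (c^2 + 6*c + 8)/(c*(c - 1))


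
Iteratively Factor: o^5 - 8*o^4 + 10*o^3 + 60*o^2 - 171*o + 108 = (o - 3)*(o^4 - 5*o^3 - 5*o^2 + 45*o - 36) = (o - 4)*(o - 3)*(o^3 - o^2 - 9*o + 9) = (o - 4)*(o - 3)^2*(o^2 + 2*o - 3) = (o - 4)*(o - 3)^2*(o + 3)*(o - 1)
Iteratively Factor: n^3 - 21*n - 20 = (n + 1)*(n^2 - n - 20) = (n + 1)*(n + 4)*(n - 5)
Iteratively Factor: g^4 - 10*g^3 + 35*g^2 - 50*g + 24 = (g - 2)*(g^3 - 8*g^2 + 19*g - 12) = (g - 2)*(g - 1)*(g^2 - 7*g + 12) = (g - 4)*(g - 2)*(g - 1)*(g - 3)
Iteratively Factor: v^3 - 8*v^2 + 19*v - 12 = (v - 3)*(v^2 - 5*v + 4) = (v - 3)*(v - 1)*(v - 4)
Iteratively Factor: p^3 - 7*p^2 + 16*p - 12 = (p - 2)*(p^2 - 5*p + 6) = (p - 2)^2*(p - 3)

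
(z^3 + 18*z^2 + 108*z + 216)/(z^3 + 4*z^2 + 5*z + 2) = (z^3 + 18*z^2 + 108*z + 216)/(z^3 + 4*z^2 + 5*z + 2)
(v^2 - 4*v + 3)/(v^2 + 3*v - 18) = (v - 1)/(v + 6)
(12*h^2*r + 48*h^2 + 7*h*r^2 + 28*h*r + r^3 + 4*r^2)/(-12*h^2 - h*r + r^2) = (4*h*r + 16*h + r^2 + 4*r)/(-4*h + r)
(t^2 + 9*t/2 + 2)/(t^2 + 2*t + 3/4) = 2*(t + 4)/(2*t + 3)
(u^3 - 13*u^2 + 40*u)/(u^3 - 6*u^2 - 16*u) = (u - 5)/(u + 2)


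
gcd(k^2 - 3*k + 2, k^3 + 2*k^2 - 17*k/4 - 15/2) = k - 2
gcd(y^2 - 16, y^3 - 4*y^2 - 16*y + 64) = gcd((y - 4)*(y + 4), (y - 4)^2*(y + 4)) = y^2 - 16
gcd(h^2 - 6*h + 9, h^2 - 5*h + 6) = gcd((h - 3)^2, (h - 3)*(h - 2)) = h - 3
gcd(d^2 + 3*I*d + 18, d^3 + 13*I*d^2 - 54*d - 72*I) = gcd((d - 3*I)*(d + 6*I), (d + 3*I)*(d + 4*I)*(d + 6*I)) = d + 6*I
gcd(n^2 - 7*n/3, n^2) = n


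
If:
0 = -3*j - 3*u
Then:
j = -u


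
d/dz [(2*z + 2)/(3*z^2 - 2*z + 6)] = 2*(-3*z^2 - 6*z + 8)/(9*z^4 - 12*z^3 + 40*z^2 - 24*z + 36)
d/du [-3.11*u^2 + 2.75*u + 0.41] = 2.75 - 6.22*u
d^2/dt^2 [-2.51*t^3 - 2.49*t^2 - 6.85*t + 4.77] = -15.06*t - 4.98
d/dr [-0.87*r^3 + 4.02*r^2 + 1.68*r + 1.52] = -2.61*r^2 + 8.04*r + 1.68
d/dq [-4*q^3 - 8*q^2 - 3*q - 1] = -12*q^2 - 16*q - 3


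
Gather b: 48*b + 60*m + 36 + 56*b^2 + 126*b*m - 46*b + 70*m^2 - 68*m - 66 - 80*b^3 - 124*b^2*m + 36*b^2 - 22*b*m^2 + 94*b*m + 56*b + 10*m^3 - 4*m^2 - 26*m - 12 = -80*b^3 + b^2*(92 - 124*m) + b*(-22*m^2 + 220*m + 58) + 10*m^3 + 66*m^2 - 34*m - 42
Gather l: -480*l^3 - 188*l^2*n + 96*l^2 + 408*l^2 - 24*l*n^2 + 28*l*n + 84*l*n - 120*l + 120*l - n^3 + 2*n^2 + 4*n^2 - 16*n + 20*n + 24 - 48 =-480*l^3 + l^2*(504 - 188*n) + l*(-24*n^2 + 112*n) - n^3 + 6*n^2 + 4*n - 24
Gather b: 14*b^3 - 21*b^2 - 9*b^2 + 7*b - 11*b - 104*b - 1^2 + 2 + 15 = 14*b^3 - 30*b^2 - 108*b + 16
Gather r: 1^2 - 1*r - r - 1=-2*r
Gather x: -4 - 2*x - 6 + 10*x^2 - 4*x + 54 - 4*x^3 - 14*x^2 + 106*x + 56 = -4*x^3 - 4*x^2 + 100*x + 100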